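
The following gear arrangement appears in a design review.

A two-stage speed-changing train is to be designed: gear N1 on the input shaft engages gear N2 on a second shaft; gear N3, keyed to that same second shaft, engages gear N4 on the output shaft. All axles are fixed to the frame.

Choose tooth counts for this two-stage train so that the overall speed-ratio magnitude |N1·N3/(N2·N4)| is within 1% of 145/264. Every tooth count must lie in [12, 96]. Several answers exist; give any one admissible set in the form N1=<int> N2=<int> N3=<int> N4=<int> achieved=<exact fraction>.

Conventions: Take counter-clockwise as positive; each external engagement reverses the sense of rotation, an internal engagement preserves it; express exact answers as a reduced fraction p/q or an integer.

N1=15 N2=12 N3=29 N4=66 achieved=145/264

class = fixed-axis compound train [2-stage, 145/264 wanted]
target = 145/264 in lowest terms: an exact hit needs N1·N3 = k·145 and N2·N4 = k·264 for one integer k, every count in [12, 96]; additionally prefer no 1:1 stage (N1 ≠ N2, N3 ≠ N4)
k = 1…2: no 1:1-free in-range split of k·145 and k·264 into factor pairs; take k = 3
k = 3: N1·N3 = 435 = 15·29, N2·N4 = 792 = 12·66
achieved = 15·29/(12·66) = 145/264; |achieved − target| = 0 ≤ 29/5280 ✓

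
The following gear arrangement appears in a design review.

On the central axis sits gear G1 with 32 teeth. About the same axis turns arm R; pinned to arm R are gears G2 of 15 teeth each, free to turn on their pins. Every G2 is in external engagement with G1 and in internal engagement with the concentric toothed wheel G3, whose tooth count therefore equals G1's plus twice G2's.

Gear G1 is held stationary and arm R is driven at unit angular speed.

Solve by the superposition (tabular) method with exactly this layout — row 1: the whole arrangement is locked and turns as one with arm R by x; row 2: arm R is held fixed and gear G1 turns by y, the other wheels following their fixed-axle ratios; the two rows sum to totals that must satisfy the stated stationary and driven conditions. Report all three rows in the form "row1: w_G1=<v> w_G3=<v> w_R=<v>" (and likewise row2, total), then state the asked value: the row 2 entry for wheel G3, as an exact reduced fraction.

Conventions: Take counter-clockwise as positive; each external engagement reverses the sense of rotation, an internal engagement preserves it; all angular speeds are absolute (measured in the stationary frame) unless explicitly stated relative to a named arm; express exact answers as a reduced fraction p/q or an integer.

planetary set (32T centre, 15T on arm, 62T internal) — Willis relation
superposition row 1 [locked train]: every member turns x
row 2 — arm fixed, fixed-axis ratios: sun y, ring −(32/62)·y, arm 0
boundary: total ω_sun = x + y = 0 and total ω_arm = x = 1  ⇒  y = -1, x = 1
row 2 ring = −(32/62)·(-1) = 16/31
totals (row 1 + row 2): sun 1 + (-1) = 0, ring 1 + 16/31 = 47/31, arm 1 + 0 = 1
asked cell (row2, ring) = 16/31

row1: w_G1=1 w_G3=1 w_R=1
row2: w_G1=-1 w_G3=16/31 w_R=0
total: w_G1=0 w_G3=47/31 w_R=1
asked value: 16/31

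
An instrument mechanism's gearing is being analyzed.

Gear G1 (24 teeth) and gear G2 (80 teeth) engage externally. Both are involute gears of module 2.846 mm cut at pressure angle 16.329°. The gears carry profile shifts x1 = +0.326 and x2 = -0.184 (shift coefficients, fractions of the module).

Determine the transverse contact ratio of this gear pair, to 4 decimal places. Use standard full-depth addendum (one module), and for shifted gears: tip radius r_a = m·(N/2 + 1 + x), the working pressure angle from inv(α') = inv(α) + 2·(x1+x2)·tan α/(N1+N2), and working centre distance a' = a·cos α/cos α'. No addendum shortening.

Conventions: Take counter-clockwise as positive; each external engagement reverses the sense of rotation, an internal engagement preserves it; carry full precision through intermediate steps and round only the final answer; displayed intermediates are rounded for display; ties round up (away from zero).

1.8135

single-mesh involute tooth geometry (24T engaging 80T at module 2.846)
base radii: r_b1 = 32.774415, r_b2 = 109.248049
tip radii: r_a1 = 37.925796, r_a2 = 116.162336
inv(α') = inv(16.329°) + 2·(+0.326-0.184)·tan α/(24+80) = 0.00877519  ⇒  α' = 16.84557°
a' = a·cos α / cos α' = 147.9920·cos 16.329°/cos 16.84557° = 148.389977
action lengths: √(r_a1²−r_b1²) = 19.084123, √(r_a2²−r_b2²) = 39.478503
base pitch p_b = π·m·cos α = 8.580322
CR = (19.084123 + 39.478503 − 148.389977·sin 16.84557°)/8.580322 = 1.813480
contact ratio ≈ 1.8135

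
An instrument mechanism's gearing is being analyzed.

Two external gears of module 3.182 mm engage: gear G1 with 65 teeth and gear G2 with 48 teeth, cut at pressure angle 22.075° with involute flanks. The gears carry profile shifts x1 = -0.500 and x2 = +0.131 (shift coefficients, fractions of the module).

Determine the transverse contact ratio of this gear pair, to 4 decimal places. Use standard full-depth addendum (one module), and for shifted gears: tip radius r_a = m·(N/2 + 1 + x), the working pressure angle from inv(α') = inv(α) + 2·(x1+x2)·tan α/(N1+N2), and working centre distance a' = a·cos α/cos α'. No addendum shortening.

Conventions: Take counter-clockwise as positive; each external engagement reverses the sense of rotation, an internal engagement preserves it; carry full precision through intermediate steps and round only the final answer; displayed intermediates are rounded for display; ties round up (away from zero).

single-mesh involute tooth geometry (65T engaging 48T at module 3.182)
base radii: r_b1 = 95.833926, r_b2 = 70.769668
tip radii: r_a1 = 105.006000, r_a2 = 79.966842
inv(α') = inv(22.075°) + 2·(-0.500+0.131)·tan α/(65+48) = 0.01761964  ⇒  α' = 21.10624°
a' = a·cos α / cos α' = 179.7830·cos 22.075°/cos 21.10624° = 178.584026
action lengths: √(r_a1²−r_b1²) = 42.919910, √(r_a2²−r_b2²) = 37.233720
base pitch p_b = π·m·cos α = 9.263728
CR = (42.919910 + 37.233720 − 178.584026·sin 21.10624°)/9.263728 = 1.710521
contact ratio ≈ 1.7105

1.7105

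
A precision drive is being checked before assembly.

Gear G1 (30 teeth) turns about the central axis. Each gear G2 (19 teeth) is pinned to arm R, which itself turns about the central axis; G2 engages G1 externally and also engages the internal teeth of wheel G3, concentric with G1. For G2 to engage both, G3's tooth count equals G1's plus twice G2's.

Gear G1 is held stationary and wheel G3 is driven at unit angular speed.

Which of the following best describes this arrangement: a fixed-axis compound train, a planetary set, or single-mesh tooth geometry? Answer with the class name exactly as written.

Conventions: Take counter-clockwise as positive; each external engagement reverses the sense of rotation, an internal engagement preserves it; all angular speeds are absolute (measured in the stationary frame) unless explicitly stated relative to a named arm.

planetary set

class = planetary set [G3 = 30+2·19 = 68; Willis about the carrier]
classification: planetary set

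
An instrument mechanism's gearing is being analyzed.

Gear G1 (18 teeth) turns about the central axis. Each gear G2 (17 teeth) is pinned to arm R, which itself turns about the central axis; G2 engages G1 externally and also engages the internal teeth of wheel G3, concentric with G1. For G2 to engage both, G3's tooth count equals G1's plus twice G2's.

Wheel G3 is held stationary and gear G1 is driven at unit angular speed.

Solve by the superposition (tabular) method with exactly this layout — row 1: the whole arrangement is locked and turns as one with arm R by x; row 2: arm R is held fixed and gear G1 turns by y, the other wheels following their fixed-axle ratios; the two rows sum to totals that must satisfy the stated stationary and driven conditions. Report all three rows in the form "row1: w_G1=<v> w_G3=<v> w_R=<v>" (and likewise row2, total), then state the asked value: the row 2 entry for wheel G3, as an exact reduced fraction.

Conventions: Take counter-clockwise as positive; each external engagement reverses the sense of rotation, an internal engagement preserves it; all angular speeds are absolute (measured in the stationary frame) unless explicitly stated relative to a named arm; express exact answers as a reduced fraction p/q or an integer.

recognized (axles ride arm R): planetary set, 18/17/52 teeth
row 1: whole set turns with the arm by x
row 2 (arm held, sun turns y): ω_ring = −(18/52)·y, ω_arm = 0
boundary: total ω_ring = x − (18/52)·y = 0 and total ω_sun = x + y = 1  ⇒  y = 26/35, x = 9/35
row 2 ring = −(18/52)·26/35 = -9/35
totals (row 1 + row 2): sun 9/35 + 26/35 = 1, ring 9/35 + (-9/35) = 0, arm 9/35 + 0 = 9/35
asked cell (row2, ring) = -9/35

row1: w_G1=9/35 w_G3=9/35 w_R=9/35
row2: w_G1=26/35 w_G3=-9/35 w_R=0
total: w_G1=1 w_G3=0 w_R=9/35
asked value: -9/35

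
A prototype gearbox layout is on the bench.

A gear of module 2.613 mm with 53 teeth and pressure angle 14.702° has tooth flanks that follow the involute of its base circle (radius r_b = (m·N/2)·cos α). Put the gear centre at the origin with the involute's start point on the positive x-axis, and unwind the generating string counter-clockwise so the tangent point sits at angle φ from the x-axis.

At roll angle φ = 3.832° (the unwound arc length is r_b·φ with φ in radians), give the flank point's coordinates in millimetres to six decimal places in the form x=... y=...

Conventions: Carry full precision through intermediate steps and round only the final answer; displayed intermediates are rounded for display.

x=67.126988 y=0.006676

topology: single-mesh involute geometry — m = 2.613, N = 53
pitch radius r_p = m·N/2 = 2.613·53/2 = 69.244500
base radius r_b = r_p·cos α = 69.244500·cos 14.702° = 66.977359
roll angle φ = 3.832° = 0.06688102 rad
x = r_b·(cos φ + φ·sin φ) = 67.126988
y = r_b·(sin φ − φ·cos φ) = 0.006676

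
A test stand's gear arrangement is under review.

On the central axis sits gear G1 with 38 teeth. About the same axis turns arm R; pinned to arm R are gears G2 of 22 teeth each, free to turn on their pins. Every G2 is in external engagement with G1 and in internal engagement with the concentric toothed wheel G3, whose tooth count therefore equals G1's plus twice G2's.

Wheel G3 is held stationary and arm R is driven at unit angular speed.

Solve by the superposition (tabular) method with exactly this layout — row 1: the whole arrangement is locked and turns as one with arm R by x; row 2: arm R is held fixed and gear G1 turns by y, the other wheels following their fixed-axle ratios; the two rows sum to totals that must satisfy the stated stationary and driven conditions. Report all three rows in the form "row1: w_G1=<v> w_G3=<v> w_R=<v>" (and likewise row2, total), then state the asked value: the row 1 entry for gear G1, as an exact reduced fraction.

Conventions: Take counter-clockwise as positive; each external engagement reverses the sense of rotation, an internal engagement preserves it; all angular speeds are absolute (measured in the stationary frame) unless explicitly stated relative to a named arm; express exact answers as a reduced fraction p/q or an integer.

row1: w_G1=1 w_G3=1 w_R=1
row2: w_G1=41/19 w_G3=-1 w_R=0
total: w_G1=60/19 w_G3=0 w_R=1
asked value: 1

topology: planetary set — G1 38T / G2 22T / G3 82T, arm = carrier (Willis)
row 1: whole set turns with the arm by x
row 2 (arm held, sun turns y): ω_ring = −(38/82)·y, ω_arm = 0
boundary: total ω_ring = x − (38/82)·y = 0 and total ω_arm = x = 1  ⇒  y = 41/19, x = 1
row 2 ring = −(38/82)·41/19 = -1
totals (row 1 + row 2): sun 1 + 41/19 = 60/19, ring 1 + (-1) = 0, arm 1 + 0 = 1
asked cell (row1, sun) = 1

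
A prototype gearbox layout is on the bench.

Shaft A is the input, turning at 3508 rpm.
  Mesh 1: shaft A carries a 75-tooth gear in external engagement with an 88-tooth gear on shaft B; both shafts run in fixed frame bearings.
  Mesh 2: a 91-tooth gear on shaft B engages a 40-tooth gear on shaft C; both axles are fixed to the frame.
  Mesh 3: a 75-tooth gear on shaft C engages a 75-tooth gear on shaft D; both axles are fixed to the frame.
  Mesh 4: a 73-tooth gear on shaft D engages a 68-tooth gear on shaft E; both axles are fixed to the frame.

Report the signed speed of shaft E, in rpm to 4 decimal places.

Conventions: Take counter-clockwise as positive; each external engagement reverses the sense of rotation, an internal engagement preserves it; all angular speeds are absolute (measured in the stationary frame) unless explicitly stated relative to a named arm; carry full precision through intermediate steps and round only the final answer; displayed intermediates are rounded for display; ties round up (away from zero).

recognized (5 fixed axles, 4 meshes): fixed-axis compound train
mesh 1 [75T→88T]: ω = 3508.0000×75/88 = 2989.7727 rpm, sense flips to −
mesh 2 [91T→40T]: ω = 2989.7727×91/40 = 6801.7330 rpm, sense flips to +
mesh 3 [75T→75T]: ω = 6801.7330×75/75 = 6801.7330 rpm, sense flips to −
mesh 4 [73T→68T]: ω = 6801.7330×73/68 = 7301.8604 rpm, sense flips to +
signed output speed = +7301.8604 rpm

+7301.8604 rpm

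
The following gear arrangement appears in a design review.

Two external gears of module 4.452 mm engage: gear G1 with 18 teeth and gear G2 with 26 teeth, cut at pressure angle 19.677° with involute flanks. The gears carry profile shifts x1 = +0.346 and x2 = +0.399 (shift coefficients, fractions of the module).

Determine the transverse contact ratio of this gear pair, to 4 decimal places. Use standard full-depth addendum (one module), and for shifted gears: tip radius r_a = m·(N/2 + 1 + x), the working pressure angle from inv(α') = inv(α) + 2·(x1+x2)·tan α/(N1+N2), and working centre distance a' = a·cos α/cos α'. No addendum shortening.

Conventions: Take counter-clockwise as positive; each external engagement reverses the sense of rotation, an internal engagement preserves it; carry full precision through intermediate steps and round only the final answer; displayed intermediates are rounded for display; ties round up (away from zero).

single-mesh involute tooth geometry (18T engaging 26T at module 4.452)
base radii: r_b1 = 37.728261, r_b2 = 54.496377
tip radii: r_a1 = 46.060392, r_a2 = 64.104348
inv(α') = inv(19.677°) + 2·(+0.346+0.399)·tan α/(18+26) = 0.02628018  ⇒  α' = 23.97990°
a' = a·cos α / cos α' = 97.9440·cos 19.677°/cos 23.97990° = 100.936672
action lengths: √(r_a1²−r_b1²) = 26.422302, √(r_a2²−r_b2²) = 33.756664
base pitch p_b = π·m·cos α = 13.169647
CR = (26.422302 + 33.756664 − 100.936672·sin 23.97990°)/13.169647 = 1.454608
contact ratio ≈ 1.4546

1.4546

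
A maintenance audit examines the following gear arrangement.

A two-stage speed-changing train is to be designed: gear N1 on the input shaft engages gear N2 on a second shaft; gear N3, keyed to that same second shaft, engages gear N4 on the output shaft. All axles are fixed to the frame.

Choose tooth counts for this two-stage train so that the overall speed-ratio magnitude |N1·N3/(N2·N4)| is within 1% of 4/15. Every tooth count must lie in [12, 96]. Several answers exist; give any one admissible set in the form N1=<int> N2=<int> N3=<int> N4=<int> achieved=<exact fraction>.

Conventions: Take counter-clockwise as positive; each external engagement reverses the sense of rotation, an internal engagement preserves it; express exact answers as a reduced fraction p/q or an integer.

N1=12 N2=15 N3=12 N4=36 achieved=4/15

topology: fixed-axis compound train — 2 stages, target 4/15
target = 4/15 in lowest terms: an exact hit needs N1·N3 = k·4 and N2·N4 = k·15 for one integer k, every count in [12, 96]; additionally prefer no 1:1 stage (N1 ≠ N2, N3 ≠ N4)
k = 1…35: no 1:1-free in-range split of k·4 and k·15 into factor pairs; take k = 36
k = 36: N1·N3 = 144 = 12·12, N2·N4 = 540 = 15·36
achieved = 12·12/(15·36) = 4/15; |achieved − target| = 0 ≤ 1/375 ✓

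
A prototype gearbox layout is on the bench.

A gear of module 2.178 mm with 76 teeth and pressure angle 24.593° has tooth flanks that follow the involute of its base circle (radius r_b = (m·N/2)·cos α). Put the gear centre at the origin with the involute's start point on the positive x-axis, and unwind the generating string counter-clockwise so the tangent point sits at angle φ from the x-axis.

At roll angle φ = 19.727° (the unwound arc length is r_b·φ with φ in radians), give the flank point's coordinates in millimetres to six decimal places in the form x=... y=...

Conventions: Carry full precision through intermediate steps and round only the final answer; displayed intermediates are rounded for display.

class = single-mesh tooth geometry [base-circle involute, m = 2.178, 76T]
pitch radius r_p = m·N/2 = 2.178·76/2 = 82.764000
base radius r_b = r_p·cos α = 82.764000·cos 24.593° = 75.256226
roll angle φ = 19.727° = 0.34430110 rad
x = r_b·(cos φ + φ·sin φ) = 79.585460
y = r_b·(sin φ − φ·cos φ) = 1.011764

x=79.585460 y=1.011764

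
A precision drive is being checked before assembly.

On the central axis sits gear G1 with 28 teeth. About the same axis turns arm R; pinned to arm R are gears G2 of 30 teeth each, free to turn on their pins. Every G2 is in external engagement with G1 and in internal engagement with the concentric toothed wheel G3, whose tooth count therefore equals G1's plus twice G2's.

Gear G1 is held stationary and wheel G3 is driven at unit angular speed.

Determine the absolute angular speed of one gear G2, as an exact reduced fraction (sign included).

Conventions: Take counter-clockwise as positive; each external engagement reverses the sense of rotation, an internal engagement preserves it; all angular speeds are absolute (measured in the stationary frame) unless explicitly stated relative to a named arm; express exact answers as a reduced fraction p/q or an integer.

planetary set (28T centre, 30T on arm, 88T internal) — Willis relation
ring teeth: 28 + 2·30 = 88
28(ω_sun−ω_arm) = −88(ω_ring−ω_arm),  ω_sun = 0, ω_ring = 1
28(0−ω_arm) = −88(1−ω_arm)  ⇒  116·ω_arm = 88  ⇒  ω_arm = 22/29
sun–planet mesh: 28·(0−22/29) = −30·(ω_p−ω_arm)  ⇒  ω_p−ω_arm = 308/435
ω_p = 22/29 + 308/435 = 22/15
exact speed ratio = 22/15

22/15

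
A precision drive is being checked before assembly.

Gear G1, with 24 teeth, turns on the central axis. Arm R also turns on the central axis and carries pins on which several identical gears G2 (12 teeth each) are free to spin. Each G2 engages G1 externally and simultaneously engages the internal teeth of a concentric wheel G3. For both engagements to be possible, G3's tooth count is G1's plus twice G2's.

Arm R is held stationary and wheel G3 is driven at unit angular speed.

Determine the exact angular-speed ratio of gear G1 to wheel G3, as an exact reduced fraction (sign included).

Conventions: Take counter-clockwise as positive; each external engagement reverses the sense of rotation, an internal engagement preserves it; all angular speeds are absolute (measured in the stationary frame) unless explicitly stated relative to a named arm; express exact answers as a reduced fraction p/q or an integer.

-2

class = planetary set [G3 = 24+2·12 = 48; Willis about the carrier]
ring teeth: 24 + 2·12 = 48
24(ω_sun−ω_arm) = −48(ω_ring−ω_arm),  ω_arm = 0, ω_ring = 1
ω_sun = 0 − (48/24)(1−0) = -2
ω_out/ω_in = -2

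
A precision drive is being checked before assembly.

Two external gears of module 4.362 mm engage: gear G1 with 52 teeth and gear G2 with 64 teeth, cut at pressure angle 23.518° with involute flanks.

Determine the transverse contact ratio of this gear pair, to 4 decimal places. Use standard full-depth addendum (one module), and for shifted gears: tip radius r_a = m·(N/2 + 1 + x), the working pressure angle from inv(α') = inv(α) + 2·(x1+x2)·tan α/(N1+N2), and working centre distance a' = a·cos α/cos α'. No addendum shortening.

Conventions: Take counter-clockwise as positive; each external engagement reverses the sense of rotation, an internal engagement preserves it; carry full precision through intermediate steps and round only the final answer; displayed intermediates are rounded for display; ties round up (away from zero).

1.6078

single-mesh involute tooth geometry (52T engaging 64T at module 4.362)
base radii: r_b1 = 103.991405, r_b2 = 127.989421
tip radii: r_a1 = 117.774000, r_a2 = 143.946000
no profile shift: α' = α, a' = a
action lengths: √(r_a1²−r_b1²) = 55.285647, √(r_a2²−r_b2²) = 65.872293
base pitch p_b = π·m·cos α = 12.565332
CR = (55.285647 + 65.872293 − 252.996000·sin 23.51800°)/12.565332 = 1.607847
contact ratio ≈ 1.6078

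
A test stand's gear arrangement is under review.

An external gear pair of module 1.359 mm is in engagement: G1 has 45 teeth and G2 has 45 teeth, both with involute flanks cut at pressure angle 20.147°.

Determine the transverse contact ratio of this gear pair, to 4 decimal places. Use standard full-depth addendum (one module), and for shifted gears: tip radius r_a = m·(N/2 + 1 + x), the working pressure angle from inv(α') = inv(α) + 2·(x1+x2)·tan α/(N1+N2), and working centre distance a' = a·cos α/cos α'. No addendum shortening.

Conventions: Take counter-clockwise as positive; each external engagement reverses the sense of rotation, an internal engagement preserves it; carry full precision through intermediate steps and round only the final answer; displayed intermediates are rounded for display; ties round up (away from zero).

1.7283

topology: single-mesh involute geometry — m = 1.359, 45T/45T pair
base radii: r_b1 = 28.706525, r_b2 = 28.706525
tip radii: r_a1 = 31.936500, r_a2 = 31.936500
no profile shift: α' = α, a' = a
action lengths: √(r_a1²−r_b1²) = 13.995552, √(r_a2²−r_b2²) = 13.995552
base pitch p_b = π·m·cos α = 4.008187
CR = (13.995552 + 13.995552 − 61.155000·sin 20.14700°)/4.008187 = 1.728335
contact ratio ≈ 1.7283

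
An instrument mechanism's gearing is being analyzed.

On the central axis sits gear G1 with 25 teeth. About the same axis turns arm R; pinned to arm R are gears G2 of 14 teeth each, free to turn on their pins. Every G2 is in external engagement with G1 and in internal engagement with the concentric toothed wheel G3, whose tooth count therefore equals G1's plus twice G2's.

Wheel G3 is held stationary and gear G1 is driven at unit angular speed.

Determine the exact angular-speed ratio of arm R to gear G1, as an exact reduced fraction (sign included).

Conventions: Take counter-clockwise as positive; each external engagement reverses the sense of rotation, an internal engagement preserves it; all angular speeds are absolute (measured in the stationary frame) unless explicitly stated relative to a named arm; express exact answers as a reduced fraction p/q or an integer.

topology: planetary set — G1 25T / G2 14T / G3 53T, arm = carrier (Willis)
ring teeth: 25 + 2·14 = 53
25(ω_sun−ω_arm) = −53(ω_ring−ω_arm),  ω_ring = 0, ω_sun = 1
25(1−ω_arm) = −53(0−ω_arm)  ⇒  78·ω_arm = 25  ⇒  ω_arm = 25/78
ω_out/ω_in = 25/78

25/78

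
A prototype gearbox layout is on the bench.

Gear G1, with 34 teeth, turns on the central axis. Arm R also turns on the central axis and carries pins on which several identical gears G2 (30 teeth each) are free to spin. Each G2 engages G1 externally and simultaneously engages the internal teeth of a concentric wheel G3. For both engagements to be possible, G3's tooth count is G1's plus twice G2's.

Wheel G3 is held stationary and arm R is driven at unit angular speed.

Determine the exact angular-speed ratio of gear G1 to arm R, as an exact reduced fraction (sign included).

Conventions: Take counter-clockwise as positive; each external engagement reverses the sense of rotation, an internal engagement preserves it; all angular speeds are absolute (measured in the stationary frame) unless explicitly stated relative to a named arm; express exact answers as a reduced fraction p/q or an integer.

64/17

class = planetary set [G3 = 34+2·30 = 94; Willis about the carrier]
ring teeth: 34 + 2·30 = 94
34(ω_sun−ω_arm) = −94(ω_ring−ω_arm),  ω_ring = 0, ω_arm = 1
ω_sun = 1 − (94/34)(0−1) = 64/17
ω_out/ω_in = 64/17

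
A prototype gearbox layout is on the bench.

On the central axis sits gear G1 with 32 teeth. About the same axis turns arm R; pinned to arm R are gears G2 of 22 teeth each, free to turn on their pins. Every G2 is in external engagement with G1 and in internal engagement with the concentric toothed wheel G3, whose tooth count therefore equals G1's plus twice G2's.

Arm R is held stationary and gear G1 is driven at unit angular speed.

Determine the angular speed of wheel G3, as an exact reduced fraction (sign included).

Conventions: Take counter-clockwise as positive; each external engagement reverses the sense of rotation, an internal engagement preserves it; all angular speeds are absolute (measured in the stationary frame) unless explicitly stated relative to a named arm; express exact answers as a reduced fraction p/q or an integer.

-8/19

topology: planetary set — G1 32T / G2 22T / G3 76T, arm = carrier (Willis)
ring teeth: 32 + 2·22 = 76
32(ω_sun−ω_arm) = −76(ω_ring−ω_arm),  ω_arm = 0, ω_sun = 1
ω_ring = 0 − (32/76)(1−0) = -8/19
exact speed ratio = -8/19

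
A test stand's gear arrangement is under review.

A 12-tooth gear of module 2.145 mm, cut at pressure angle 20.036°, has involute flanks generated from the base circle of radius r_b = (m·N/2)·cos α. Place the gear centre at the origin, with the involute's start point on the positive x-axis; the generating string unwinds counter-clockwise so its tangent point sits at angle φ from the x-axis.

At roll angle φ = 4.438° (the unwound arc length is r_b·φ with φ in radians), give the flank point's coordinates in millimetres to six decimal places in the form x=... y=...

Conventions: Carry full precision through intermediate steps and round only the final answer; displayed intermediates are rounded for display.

x=12.127293 y=0.001872

single-mesh involute tooth geometry (12T wheel at module 2.145)
pitch radius r_p = m·N/2 = 2.145·12/2 = 12.870000
base radius r_b = r_p·cos α = 12.870000·cos 20.036° = 12.091076
roll angle φ = 4.438° = 0.07745771 rad
x = r_b·(cos φ + φ·sin φ) = 12.127293
y = r_b·(sin φ − φ·cos φ) = 0.001872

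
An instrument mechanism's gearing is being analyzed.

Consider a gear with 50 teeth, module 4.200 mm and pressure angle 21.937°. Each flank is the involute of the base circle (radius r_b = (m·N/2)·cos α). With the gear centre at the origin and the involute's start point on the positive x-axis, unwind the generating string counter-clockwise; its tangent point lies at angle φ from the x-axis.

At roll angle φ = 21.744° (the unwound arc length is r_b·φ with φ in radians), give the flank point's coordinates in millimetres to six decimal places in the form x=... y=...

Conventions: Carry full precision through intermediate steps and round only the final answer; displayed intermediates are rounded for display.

recognized (one wheel, involute flank): single-mesh tooth geometry, m = 4.200, N = 50
pitch radius r_p = m·N/2 = 4.200·50/2 = 105.000000
base radius r_b = r_p·cos α = 105.000000·cos 21.937° = 97.397496
roll angle φ = 21.744° = 0.37950439 rad
x = r_b·(cos φ + φ·sin φ) = 104.160740
y = r_b·(sin φ − φ·cos φ) = 1.749078

x=104.160740 y=1.749078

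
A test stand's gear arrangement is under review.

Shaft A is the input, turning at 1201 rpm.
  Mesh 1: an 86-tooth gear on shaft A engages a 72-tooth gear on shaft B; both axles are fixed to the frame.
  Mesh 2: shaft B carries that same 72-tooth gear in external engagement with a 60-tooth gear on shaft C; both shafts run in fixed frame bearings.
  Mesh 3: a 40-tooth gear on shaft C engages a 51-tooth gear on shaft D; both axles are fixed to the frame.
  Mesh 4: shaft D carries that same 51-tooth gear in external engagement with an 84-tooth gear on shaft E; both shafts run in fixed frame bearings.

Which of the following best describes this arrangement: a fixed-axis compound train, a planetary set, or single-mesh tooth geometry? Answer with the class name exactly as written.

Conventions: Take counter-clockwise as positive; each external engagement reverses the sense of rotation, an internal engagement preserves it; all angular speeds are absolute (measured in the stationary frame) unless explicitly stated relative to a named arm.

recognized (5 fixed axles, 4 meshes): fixed-axis compound train
classification: fixed-axis compound train

fixed-axis compound train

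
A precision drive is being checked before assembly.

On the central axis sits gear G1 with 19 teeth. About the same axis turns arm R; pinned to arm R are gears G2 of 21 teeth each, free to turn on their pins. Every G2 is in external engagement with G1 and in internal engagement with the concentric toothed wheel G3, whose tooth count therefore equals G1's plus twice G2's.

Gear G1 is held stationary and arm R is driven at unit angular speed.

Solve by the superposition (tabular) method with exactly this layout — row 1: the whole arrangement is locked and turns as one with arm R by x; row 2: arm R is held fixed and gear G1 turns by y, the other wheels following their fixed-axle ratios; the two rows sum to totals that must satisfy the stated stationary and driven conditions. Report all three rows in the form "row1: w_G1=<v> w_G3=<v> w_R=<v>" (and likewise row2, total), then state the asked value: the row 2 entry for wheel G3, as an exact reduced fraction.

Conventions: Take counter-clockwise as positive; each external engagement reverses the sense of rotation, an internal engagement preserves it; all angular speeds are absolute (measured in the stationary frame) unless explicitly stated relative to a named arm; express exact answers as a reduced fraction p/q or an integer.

class = planetary set [G3 = 19+2·21 = 61; Willis about the carrier]
superposition row 1 [locked train]: every member turns x
superposition row 2 [arm held]: sun y, ring −(19/61)·y, arm 0
boundary: total ω_sun = x + y = 0 and total ω_arm = x = 1  ⇒  y = -1, x = 1
row 2 ring = −(19/61)·(-1) = 19/61
totals (row 1 + row 2): sun 1 + (-1) = 0, ring 1 + 19/61 = 80/61, arm 1 + 0 = 1
asked cell (row2, ring) = 19/61

row1: w_G1=1 w_G3=1 w_R=1
row2: w_G1=-1 w_G3=19/61 w_R=0
total: w_G1=0 w_G3=80/61 w_R=1
asked value: 19/61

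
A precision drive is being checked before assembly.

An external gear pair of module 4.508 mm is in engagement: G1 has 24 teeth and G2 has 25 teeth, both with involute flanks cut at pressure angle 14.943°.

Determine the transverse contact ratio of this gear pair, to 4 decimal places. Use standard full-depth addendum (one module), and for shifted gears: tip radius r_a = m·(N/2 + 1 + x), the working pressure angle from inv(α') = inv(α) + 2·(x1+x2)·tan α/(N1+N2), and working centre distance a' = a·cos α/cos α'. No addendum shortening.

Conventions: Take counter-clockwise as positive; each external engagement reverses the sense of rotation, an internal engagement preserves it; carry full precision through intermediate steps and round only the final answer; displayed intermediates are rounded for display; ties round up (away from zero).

1.8432

class = single-mesh tooth geometry [involute pair 24T × 25T, m = 4.508]
base radii: r_b1 = 52.266626, r_b2 = 54.444403
tip radii: r_a1 = 58.604000, r_a2 = 60.858000
no profile shift: α' = α, a' = a
action lengths: √(r_a1²−r_b1²) = 26.507142, √(r_a2²−r_b2²) = 27.193808
base pitch p_b = π·m·cos α = 13.683371
CR = (26.507142 + 27.193808 − 110.446000·sin 14.94300°)/13.683371 = 1.843228
contact ratio ≈ 1.8432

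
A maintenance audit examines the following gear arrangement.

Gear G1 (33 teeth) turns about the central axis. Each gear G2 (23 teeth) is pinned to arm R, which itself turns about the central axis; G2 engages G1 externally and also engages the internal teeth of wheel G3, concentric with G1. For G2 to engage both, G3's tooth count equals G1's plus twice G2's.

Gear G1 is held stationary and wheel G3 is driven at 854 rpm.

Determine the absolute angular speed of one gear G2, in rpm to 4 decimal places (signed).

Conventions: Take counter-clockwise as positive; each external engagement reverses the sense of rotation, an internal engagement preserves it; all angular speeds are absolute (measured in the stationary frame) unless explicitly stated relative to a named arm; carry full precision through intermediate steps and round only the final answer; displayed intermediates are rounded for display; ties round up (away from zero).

+1466.6522 rpm

planetary set (33T centre, 23T on arm, 79T internal) — Willis relation
normalise by the input: solve with ω_ring = 1, then scale by 854 rpm
ring teeth: 33 + 2·23 = 79
33(ω_sun−ω_arm) = −79(ω_ring−ω_arm),  ω_sun = 0, ω_ring = 1
33(0−ω_arm) = −79(1−ω_arm)  ⇒  112·ω_arm = 79  ⇒  ω_arm = 79/112
sun–planet mesh: 33·(0−79/112) = −23·(ω_p−ω_arm)  ⇒  ω_p−ω_arm = 2607/2576
ω_p = 79/112 + 2607/2576 = 79/46
scale: ω_p = 79/46 × 854 rpm = +1466.6522 rpm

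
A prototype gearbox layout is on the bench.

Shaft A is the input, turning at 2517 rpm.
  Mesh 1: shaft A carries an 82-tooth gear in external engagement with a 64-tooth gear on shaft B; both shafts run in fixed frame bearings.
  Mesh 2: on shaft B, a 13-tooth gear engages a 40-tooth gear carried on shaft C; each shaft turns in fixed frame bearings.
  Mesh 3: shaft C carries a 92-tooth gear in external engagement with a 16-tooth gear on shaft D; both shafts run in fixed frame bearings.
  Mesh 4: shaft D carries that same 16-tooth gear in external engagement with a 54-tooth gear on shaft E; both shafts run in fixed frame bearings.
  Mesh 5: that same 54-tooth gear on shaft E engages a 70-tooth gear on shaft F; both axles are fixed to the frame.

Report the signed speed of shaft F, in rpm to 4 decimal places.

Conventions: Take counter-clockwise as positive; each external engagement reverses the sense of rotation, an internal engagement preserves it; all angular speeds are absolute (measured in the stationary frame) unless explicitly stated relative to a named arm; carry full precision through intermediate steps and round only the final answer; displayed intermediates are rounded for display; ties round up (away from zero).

class = fixed-axis compound train [5 meshes; 5 ratios multiply, 5 sense flips]
mesh 1 [82T→64T]: ω = 2517.0000×82/64 = 3224.9063 rpm, sense flips to −
mesh 2 [13T→40T]: ω = 3224.9063×13/40 = 1048.0945 rpm, sense flips to +
mesh 3 [92T→16T]: ω = 1048.0945×92/16 = 6026.5436 rpm, sense flips to −
mesh 4 [16T→54T]: ω = 6026.5436×16/54 = 1785.6425 rpm, sense flips to +
mesh 5 [54T→70T]: ω = 1785.6425×54/70 = 1377.4957 rpm, sense flips to −
signed output speed = -1377.4957 rpm

-1377.4957 rpm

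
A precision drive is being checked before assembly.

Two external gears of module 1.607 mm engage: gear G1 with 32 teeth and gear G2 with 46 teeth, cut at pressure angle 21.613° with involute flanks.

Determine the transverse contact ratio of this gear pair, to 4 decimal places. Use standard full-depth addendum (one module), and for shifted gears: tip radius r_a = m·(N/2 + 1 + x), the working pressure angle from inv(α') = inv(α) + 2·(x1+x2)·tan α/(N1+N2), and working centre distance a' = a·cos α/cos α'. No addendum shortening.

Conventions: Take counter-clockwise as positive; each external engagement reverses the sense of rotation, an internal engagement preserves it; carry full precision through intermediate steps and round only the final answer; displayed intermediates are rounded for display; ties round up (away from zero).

recognized (one external pair, fixed centres): single-mesh tooth geometry, m = 1.607, N1 = 32, N2 = 46
base radii: r_b1 = 23.904265, r_b2 = 34.362381
tip radii: r_a1 = 27.319000, r_a2 = 38.568000
no profile shift: α' = α, a' = a
action lengths: √(r_a1²−r_b1²) = 13.225501, √(r_a2²−r_b2²) = 17.513350
base pitch p_b = π·m·cos α = 4.693591
CR = (13.225501 + 17.513350 − 62.673000·sin 21.61300°)/4.693591 = 1.630768
contact ratio ≈ 1.6308

1.6308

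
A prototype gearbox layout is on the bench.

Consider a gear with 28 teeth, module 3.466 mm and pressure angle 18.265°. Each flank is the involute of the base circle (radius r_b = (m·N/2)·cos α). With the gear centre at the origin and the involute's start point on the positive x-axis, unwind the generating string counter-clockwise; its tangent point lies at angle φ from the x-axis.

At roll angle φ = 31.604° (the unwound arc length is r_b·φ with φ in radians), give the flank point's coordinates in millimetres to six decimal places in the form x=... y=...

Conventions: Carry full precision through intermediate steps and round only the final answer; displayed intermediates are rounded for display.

x=52.564896 y=2.500176

recognized (one wheel, involute flank): single-mesh tooth geometry, m = 3.466, N = 28
pitch radius r_p = m·N/2 = 3.466·28/2 = 48.524000
base radius r_b = r_p·cos α = 48.524000·cos 18.265° = 46.079221
roll angle φ = 31.604° = 0.55159386 rad
x = r_b·(cos φ + φ·sin φ) = 52.564896
y = r_b·(sin φ − φ·cos φ) = 2.500176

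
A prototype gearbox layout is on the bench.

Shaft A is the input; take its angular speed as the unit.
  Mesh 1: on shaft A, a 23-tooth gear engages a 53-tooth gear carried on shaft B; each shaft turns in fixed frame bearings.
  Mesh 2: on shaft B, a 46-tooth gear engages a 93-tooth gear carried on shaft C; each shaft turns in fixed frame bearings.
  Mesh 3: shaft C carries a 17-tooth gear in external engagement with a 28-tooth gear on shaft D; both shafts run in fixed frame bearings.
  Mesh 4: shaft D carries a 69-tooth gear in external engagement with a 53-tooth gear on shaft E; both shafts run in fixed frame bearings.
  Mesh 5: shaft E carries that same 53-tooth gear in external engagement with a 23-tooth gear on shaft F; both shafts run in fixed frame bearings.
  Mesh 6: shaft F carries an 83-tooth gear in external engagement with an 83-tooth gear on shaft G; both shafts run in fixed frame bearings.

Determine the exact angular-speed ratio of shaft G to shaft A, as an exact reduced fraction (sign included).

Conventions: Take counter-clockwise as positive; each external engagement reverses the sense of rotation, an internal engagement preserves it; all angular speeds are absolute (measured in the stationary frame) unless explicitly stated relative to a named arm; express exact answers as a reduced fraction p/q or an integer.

8993/23002

class = fixed-axis compound train [6 meshes; 6 ratios multiply, 6 sense flips]
mesh 1 [23T→53T]: running ratio 23/53, sense −
mesh 2 [46T→93T]: running ratio 1058/4929, sense +
mesh 3 [17T→28T]: running ratio 8993/69006, sense −
mesh 4 [69T→53T]: running ratio 206839/1219106, sense +
mesh 5 [53T→23T]: running ratio 8993/23002, sense −
mesh 6 [83T→83T]: running ratio 8993/23002, sense +
ω_out/ω_in = 8993/23002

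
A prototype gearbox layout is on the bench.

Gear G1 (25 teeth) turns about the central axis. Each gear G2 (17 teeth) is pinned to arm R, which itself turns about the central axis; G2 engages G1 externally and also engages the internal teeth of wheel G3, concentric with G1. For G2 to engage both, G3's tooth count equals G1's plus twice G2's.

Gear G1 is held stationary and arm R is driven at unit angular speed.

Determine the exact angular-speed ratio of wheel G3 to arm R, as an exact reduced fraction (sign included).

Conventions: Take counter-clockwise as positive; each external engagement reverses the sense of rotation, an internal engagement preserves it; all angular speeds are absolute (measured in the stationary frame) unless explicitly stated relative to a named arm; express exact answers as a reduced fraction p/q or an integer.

topology: planetary set — G1 25T / G2 17T / G3 59T, arm = carrier (Willis)
ring teeth: 25 + 2·17 = 59
25(ω_sun−ω_arm) = −59(ω_ring−ω_arm),  ω_sun = 0, ω_arm = 1
ω_ring = 1 − (25/59)(0−1) = 84/59
ω_out/ω_in = 84/59

84/59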